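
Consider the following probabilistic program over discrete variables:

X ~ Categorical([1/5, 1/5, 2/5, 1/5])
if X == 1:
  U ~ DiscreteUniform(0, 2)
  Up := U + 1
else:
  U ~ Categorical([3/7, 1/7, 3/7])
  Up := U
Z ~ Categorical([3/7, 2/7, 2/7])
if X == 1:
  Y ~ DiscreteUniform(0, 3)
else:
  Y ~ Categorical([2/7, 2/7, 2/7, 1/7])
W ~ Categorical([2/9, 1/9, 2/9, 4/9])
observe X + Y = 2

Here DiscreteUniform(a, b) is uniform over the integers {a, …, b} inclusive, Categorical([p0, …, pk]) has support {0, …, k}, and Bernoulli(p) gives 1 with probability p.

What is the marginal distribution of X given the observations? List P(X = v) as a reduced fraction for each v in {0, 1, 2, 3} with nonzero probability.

Enumerate traces; 108 have nonzero weight after conditioning:
  (X=0, U=0, Z=0, Y=2, W=0) weight 4/1715
  (X=0, U=0, Z=0, Y=2, W=1) weight 2/1715
  (X=0, U=0, Z=0, Y=2, W=2) weight 4/1715
  (X=0, U=0, Z=0, Y=2, W=3) weight 8/1715
  (X=0, U=0, Z=1, Y=2, W=0) weight 8/5145
  (X=0, U=0, Z=1, Y=2, W=1) weight 4/5145
  (X=0, U=0, Z=1, Y=2, W=2) weight 8/5145
  (X=0, U=0, Z=1, Y=2, W=3) weight 16/5145
  (X=1, U=0, Z=0, Y=1, W=0) weight 1/630
  (X=2, U=0, Z=0, Y=0, W=0) weight 8/1715
  … 98 more
Group by X:
  weight(X=0) = 2/35
  weight(X=1) = 1/20
  weight(X=2) = 4/35
Total weight = 2/35 + 1/20 + 4/35 = 31/140
P(X=0 | obs) = 2/35 / 31/140 = 8/31
P(X=1 | obs) = 1/20 / 31/140 = 7/31
P(X=2 | obs) = 4/35 / 31/140 = 16/31

P(X=0) = 8/31, P(X=1) = 7/31, P(X=2) = 16/31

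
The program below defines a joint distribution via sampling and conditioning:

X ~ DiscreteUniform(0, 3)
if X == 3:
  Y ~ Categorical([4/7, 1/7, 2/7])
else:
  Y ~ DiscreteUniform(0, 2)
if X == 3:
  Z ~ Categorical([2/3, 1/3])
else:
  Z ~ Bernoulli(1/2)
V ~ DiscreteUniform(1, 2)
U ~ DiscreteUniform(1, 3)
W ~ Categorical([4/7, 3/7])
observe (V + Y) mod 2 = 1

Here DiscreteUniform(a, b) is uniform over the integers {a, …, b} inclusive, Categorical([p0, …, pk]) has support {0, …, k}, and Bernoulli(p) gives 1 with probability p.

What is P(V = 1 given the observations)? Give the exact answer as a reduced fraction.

Enumerate traces; 144 have nonzero weight after conditioning:
  (X=0, Y=0, Z=0, V=1, U=1, W=0) weight 1/252
  (X=0, Y=0, Z=0, V=1, U=1, W=1) weight 1/336
  (X=0, Y=0, Z=0, V=1, U=2, W=0) weight 1/252
  (X=0, Y=0, Z=0, V=1, U=2, W=1) weight 1/336
  (X=0, Y=0, Z=0, V=1, U=3, W=0) weight 1/252
  (X=0, Y=0, Z=0, V=1, U=3, W=1) weight 1/336
  (X=0, Y=0, Z=1, V=1, U=1, W=0) weight 1/252
  (X=0, Y=0, Z=1, V=1, U=1, W=1) weight 1/336
  (X=0, Y=1, Z=0, V=2, U=1, W=0) weight 1/252
  … 135 more
Group by V:
  weight(V=1) = 5/14
  weight(V=2) = 1/7
Total weight = 5/14 + 1/7 = 1/2
P(V=1 | obs) = 5/14 / 1/2 = 5/7
P(V=2 | obs) = 1/7 / 1/2 = 2/7

P(V = 1 | obs) = 5/7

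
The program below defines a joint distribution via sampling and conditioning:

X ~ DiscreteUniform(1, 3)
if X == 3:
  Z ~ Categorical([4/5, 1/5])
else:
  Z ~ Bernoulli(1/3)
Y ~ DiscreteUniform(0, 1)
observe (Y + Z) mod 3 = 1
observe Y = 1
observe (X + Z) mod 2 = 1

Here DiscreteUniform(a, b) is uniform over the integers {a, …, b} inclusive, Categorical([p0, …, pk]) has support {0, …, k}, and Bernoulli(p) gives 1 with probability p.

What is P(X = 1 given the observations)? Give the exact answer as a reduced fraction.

Enumerate traces; 2 have nonzero weight after conditioning:
  (X=1, Z=0, Y=1) weight 1/9
  (X=3, Z=0, Y=1) weight 2/15
Group by X:
  weight(X=1) = 1/9
  weight(X=3) = 2/15
Total weight = 1/9 + 2/15 = 11/45
P(X=1 | obs) = 1/9 / 11/45 = 5/11
P(X=3 | obs) = 2/15 / 11/45 = 6/11

P(X = 1 | obs) = 5/11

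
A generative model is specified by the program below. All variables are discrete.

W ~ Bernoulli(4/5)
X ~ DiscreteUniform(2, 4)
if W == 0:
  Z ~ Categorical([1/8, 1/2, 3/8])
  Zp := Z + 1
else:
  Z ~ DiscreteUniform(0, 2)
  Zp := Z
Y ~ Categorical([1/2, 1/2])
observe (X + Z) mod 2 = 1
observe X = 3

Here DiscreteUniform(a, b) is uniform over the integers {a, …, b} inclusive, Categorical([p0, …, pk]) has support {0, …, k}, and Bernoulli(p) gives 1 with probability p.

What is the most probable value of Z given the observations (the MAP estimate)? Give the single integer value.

Enumerate traces; 8 have nonzero weight after conditioning:
  (W=0, X=3, Z=0, Y=0) weight 1/240
  (W=0, X=3, Z=0, Y=1) weight 1/240
  (W=0, X=3, Z=2, Y=0) weight 1/80
  (W=0, X=3, Z=2, Y=1) weight 1/80
  (W=1, X=3, Z=0, Y=0) weight 2/45
  (W=1, X=3, Z=0, Y=1) weight 2/45
  (W=1, X=3, Z=2, Y=0) weight 2/45
  (W=1, X=3, Z=2, Y=1) weight 2/45
Group by Z:
  weight(Z=0) = 7/72
  weight(Z=2) = 41/360
Total weight = 7/72 + 41/360 = 19/90
P(Z=0 | obs) = 7/72 / 19/90 = 35/76
P(Z=2 | obs) = 41/360 / 19/90 = 41/76
argmax = 2

argmax_v P(Z = v | obs) = 2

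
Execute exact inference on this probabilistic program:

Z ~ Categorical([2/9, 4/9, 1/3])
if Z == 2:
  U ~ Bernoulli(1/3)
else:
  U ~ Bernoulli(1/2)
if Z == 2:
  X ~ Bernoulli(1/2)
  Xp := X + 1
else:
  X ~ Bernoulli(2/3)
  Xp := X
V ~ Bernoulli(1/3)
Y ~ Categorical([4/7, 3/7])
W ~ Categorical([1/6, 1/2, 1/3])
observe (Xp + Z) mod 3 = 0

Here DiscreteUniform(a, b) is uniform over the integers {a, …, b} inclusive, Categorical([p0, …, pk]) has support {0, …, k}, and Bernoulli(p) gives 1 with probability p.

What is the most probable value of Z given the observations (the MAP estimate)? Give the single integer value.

Enumerate traces; 48 have nonzero weight after conditioning:
  (Z=0, U=0, X=0, V=0, Y=0, W=0) weight 4/1701
  (Z=0, U=0, X=0, V=0, Y=0, W=1) weight 4/567
  (Z=0, U=0, X=0, V=0, Y=0, W=2) weight 8/1701
  (Z=0, U=0, X=0, V=0, Y=1, W=0) weight 1/567
  (Z=0, U=0, X=0, V=0, Y=1, W=1) weight 1/189
  (Z=0, U=0, X=0, V=0, Y=1, W=2) weight 2/567
  (Z=0, U=0, X=0, V=1, Y=0, W=0) weight 2/1701
  (Z=0, U=0, X=0, V=1, Y=0, W=1) weight 2/567
  (Z=2, U=0, X=0, V=0, Y=0, W=0) weight 4/567
  … 39 more
Group by Z:
  weight(Z=0) = 2/27
  weight(Z=2) = 1/6
Total weight = 2/27 + 1/6 = 13/54
P(Z=0 | obs) = 2/27 / 13/54 = 4/13
P(Z=2 | obs) = 1/6 / 13/54 = 9/13
argmax = 2

argmax_v P(Z = v | obs) = 2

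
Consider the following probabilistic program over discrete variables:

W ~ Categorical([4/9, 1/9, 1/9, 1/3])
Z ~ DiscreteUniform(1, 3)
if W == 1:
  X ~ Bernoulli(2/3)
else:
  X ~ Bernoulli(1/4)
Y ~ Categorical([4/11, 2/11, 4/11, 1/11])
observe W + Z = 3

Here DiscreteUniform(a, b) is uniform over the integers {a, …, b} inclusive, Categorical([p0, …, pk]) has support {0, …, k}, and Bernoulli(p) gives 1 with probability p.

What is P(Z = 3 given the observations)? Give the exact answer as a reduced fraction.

Enumerate traces; 24 have nonzero weight after conditioning:
  (W=0, Z=3, X=0, Y=0) weight 4/99
  (W=0, Z=3, X=0, Y=1) weight 2/99
  (W=0, Z=3, X=0, Y=2) weight 4/99
  (W=0, Z=3, X=0, Y=3) weight 1/99
  (W=0, Z=3, X=1, Y=0) weight 4/297
  (W=0, Z=3, X=1, Y=1) weight 2/297
  (W=0, Z=3, X=1, Y=2) weight 4/297
  (W=0, Z=3, X=1, Y=3) weight 1/297
  (W=1, Z=2, X=0, Y=0) weight 4/891
  (W=2, Z=1, X=0, Y=0) weight 1/99
  … 14 more
Group by Z:
  weight(Z=1) = 1/27
  weight(Z=2) = 1/27
  weight(Z=3) = 4/27
Total weight = 1/27 + 1/27 + 4/27 = 2/9
P(Z=1 | obs) = 1/27 / 2/9 = 1/6
P(Z=2 | obs) = 1/27 / 2/9 = 1/6
P(Z=3 | obs) = 4/27 / 2/9 = 2/3

P(Z = 3 | obs) = 2/3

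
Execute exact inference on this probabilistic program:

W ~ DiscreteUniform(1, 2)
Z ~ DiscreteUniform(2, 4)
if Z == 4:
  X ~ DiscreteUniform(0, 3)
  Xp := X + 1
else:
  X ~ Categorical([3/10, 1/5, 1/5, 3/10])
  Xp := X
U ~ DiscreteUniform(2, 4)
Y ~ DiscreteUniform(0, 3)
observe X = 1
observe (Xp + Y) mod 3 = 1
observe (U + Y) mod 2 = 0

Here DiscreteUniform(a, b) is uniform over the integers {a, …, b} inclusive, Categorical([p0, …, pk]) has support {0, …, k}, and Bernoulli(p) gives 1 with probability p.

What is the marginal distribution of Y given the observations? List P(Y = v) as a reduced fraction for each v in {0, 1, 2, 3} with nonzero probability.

P(Y=0) = 8/17, P(Y=2) = 5/17, P(Y=3) = 4/17

Enumerate traces; 16 have nonzero weight after conditioning:
  (W=1, Z=2, X=1, U=2, Y=0) weight 1/360
  (W=1, Z=2, X=1, U=3, Y=3) weight 1/360
  (W=1, Z=2, X=1, U=4, Y=0) weight 1/360
  (W=1, Z=3, X=1, U=2, Y=0) weight 1/360
  (W=1, Z=3, X=1, U=3, Y=3) weight 1/360
  (W=1, Z=3, X=1, U=4, Y=0) weight 1/360
  (W=1, Z=4, X=1, U=2, Y=2) weight 1/288
  (W=1, Z=4, X=1, U=4, Y=2) weight 1/288
  … 8 more
Group by Y:
  weight(Y=0) = 1/45
  weight(Y=2) = 1/72
  weight(Y=3) = 1/90
Total weight = 1/45 + 1/72 + 1/90 = 17/360
P(Y=0 | obs) = 1/45 / 17/360 = 8/17
P(Y=2 | obs) = 1/72 / 17/360 = 5/17
P(Y=3 | obs) = 1/90 / 17/360 = 4/17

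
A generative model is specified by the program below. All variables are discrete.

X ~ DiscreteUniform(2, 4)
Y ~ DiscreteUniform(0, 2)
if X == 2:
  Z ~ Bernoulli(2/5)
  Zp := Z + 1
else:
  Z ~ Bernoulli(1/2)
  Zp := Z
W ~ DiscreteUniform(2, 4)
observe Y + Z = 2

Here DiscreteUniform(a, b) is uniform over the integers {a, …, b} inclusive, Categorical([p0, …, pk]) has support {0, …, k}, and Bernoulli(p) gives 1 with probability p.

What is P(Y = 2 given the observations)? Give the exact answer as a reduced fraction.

Enumerate traces; 18 have nonzero weight after conditioning:
  (X=2, Y=1, Z=1, W=2) weight 2/135
  (X=2, Y=1, Z=1, W=3) weight 2/135
  (X=2, Y=1, Z=1, W=4) weight 2/135
  (X=2, Y=2, Z=0, W=2) weight 1/45
  (X=2, Y=2, Z=0, W=3) weight 1/45
  (X=2, Y=2, Z=0, W=4) weight 1/45
  (X=3, Y=1, Z=1, W=2) weight 1/54
  (X=3, Y=1, Z=1, W=3) weight 1/54
  … 10 more
Group by Y:
  weight(Y=1) = 7/45
  weight(Y=2) = 8/45
Total weight = 7/45 + 8/45 = 1/3
P(Y=1 | obs) = 7/45 / 1/3 = 7/15
P(Y=2 | obs) = 8/45 / 1/3 = 8/15

P(Y = 2 | obs) = 8/15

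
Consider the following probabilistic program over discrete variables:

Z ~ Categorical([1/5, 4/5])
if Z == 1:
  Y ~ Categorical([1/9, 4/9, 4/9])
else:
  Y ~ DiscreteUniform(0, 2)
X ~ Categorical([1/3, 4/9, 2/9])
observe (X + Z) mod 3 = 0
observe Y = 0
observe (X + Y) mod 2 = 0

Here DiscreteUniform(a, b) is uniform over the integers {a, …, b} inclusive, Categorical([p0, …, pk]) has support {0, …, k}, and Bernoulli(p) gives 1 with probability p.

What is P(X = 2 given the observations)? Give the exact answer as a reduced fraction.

P(X = 2 | obs) = 8/17

Enumerate traces; 2 have nonzero weight after conditioning:
  (Z=0, Y=0, X=0) weight 1/45
  (Z=1, Y=0, X=2) weight 8/405
Group by X:
  weight(X=0) = 1/45
  weight(X=2) = 8/405
Total weight = 1/45 + 8/405 = 17/405
P(X=0 | obs) = 1/45 / 17/405 = 9/17
P(X=2 | obs) = 8/405 / 17/405 = 8/17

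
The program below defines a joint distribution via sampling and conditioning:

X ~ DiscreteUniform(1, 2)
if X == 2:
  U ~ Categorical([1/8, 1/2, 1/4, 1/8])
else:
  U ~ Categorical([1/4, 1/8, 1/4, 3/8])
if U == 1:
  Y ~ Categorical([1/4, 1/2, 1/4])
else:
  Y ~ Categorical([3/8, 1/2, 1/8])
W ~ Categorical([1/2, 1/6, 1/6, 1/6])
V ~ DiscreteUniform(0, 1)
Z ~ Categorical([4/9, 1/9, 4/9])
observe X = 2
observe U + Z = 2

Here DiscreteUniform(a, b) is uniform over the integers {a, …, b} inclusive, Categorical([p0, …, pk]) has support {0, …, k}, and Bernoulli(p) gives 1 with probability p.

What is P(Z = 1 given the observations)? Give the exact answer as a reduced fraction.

P(Z = 1 | obs) = 1/4

Enumerate traces; 72 have nonzero weight after conditioning:
  (X=2, U=0, Y=0, W=0, V=0, Z=2) weight 1/384
  (X=2, U=0, Y=0, W=0, V=1, Z=2) weight 1/384
  (X=2, U=0, Y=0, W=1, V=0, Z=2) weight 1/1152
  (X=2, U=0, Y=0, W=1, V=1, Z=2) weight 1/1152
  (X=2, U=0, Y=0, W=2, V=0, Z=2) weight 1/1152
  (X=2, U=0, Y=0, W=2, V=1, Z=2) weight 1/1152
  (X=2, U=0, Y=0, W=3, V=0, Z=2) weight 1/1152
  (X=2, U=0, Y=0, W=3, V=1, Z=2) weight 1/1152
  (X=2, U=1, Y=0, W=0, V=0, Z=1) weight 1/576
  (X=2, U=2, Y=0, W=0, V=0, Z=0) weight 1/192
  … 62 more
Group by Z:
  weight(Z=0) = 1/18
  weight(Z=1) = 1/36
  weight(Z=2) = 1/36
Total weight = 1/18 + 1/36 + 1/36 = 1/9
P(Z=0 | obs) = 1/18 / 1/9 = 1/2
P(Z=1 | obs) = 1/36 / 1/9 = 1/4
P(Z=2 | obs) = 1/36 / 1/9 = 1/4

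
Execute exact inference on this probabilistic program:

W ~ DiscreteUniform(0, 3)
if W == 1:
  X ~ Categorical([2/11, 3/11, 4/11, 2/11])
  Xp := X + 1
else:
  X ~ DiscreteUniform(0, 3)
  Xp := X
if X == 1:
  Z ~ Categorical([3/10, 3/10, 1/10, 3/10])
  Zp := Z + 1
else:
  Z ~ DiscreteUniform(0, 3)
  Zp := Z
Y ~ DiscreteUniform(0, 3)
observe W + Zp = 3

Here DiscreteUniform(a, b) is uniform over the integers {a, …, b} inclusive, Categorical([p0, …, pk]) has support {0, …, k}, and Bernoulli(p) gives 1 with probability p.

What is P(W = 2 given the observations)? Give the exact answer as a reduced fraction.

P(W = 2 | obs) = 231/815

Enumerate traces; 60 have nonzero weight after conditioning:
  (W=0, X=0, Z=3, Y=0) weight 1/256
  (W=0, X=0, Z=3, Y=1) weight 1/256
  (W=0, X=0, Z=3, Y=2) weight 1/256
  (W=0, X=0, Z=3, Y=3) weight 1/256
  (W=0, X=1, Z=2, Y=0) weight 1/640
  (W=0, X=1, Z=2, Y=1) weight 1/640
  (W=0, X=1, Z=2, Y=2) weight 1/640
  (W=0, X=1, Z=2, Y=3) weight 1/640
  (W=1, X=0, Z=2, Y=0) weight 1/352
  (W=2, X=0, Z=1, Y=0) weight 1/256
  … 50 more
Group by W:
  weight(W=0) = 17/320
  weight(W=1) = 29/440
  weight(W=2) = 21/320
  weight(W=3) = 3/64
Total weight = 17/320 + 29/440 + 21/320 + 3/64 = 163/704
P(W=0 | obs) = 17/320 / 163/704 = 187/815
P(W=1 | obs) = 29/440 / 163/704 = 232/815
P(W=2 | obs) = 21/320 / 163/704 = 231/815
P(W=3 | obs) = 3/64 / 163/704 = 33/163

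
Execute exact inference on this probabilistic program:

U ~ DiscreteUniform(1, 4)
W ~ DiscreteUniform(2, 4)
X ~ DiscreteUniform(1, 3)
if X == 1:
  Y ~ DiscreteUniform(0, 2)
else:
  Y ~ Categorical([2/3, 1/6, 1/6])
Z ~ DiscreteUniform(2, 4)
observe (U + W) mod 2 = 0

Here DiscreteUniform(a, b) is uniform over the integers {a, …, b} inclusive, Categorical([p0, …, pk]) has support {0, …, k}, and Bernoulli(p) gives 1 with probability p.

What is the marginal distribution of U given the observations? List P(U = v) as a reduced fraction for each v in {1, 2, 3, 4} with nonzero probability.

Enumerate traces; 162 have nonzero weight after conditioning:
  (U=1, W=3, X=1, Y=0, Z=2) weight 1/324
  (U=1, W=3, X=1, Y=0, Z=3) weight 1/324
  (U=1, W=3, X=1, Y=0, Z=4) weight 1/324
  (U=1, W=3, X=1, Y=1, Z=2) weight 1/324
  (U=1, W=3, X=1, Y=1, Z=3) weight 1/324
  (U=1, W=3, X=1, Y=1, Z=4) weight 1/324
  (U=1, W=3, X=1, Y=2, Z=2) weight 1/324
  (U=1, W=3, X=1, Y=2, Z=3) weight 1/324
  (U=2, W=2, X=1, Y=0, Z=2) weight 1/324
  (U=3, W=3, X=1, Y=0, Z=2) weight 1/324
  … 152 more
Group by U:
  weight(U=1) = 1/12
  weight(U=2) = 1/6
  weight(U=3) = 1/12
  weight(U=4) = 1/6
Total weight = 1/12 + 1/6 + 1/12 + 1/6 = 1/2
P(U=1 | obs) = 1/12 / 1/2 = 1/6
P(U=2 | obs) = 1/6 / 1/2 = 1/3
P(U=3 | obs) = 1/12 / 1/2 = 1/6
P(U=4 | obs) = 1/6 / 1/2 = 1/3

P(U=1) = 1/6, P(U=2) = 1/3, P(U=3) = 1/6, P(U=4) = 1/3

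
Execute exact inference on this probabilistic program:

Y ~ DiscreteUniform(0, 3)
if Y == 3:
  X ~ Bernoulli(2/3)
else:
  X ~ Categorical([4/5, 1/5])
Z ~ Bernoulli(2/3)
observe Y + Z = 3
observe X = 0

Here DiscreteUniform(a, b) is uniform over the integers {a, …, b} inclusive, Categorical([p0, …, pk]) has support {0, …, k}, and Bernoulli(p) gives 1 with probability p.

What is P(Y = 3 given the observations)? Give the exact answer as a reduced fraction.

P(Y = 3 | obs) = 5/29

Enumerate traces; 2 have nonzero weight after conditioning:
  (Y=2, X=0, Z=1) weight 2/15
  (Y=3, X=0, Z=0) weight 1/36
Group by Y:
  weight(Y=2) = 2/15
  weight(Y=3) = 1/36
Total weight = 2/15 + 1/36 = 29/180
P(Y=2 | obs) = 2/15 / 29/180 = 24/29
P(Y=3 | obs) = 1/36 / 29/180 = 5/29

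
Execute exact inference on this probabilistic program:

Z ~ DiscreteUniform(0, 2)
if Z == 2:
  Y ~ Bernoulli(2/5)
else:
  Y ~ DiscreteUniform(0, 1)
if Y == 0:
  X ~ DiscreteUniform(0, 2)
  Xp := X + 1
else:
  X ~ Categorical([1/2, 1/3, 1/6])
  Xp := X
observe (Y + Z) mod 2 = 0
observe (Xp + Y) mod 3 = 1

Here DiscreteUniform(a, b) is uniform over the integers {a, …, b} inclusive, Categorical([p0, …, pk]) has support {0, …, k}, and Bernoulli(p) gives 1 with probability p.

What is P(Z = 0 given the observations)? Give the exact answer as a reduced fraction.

Enumerate traces; 3 have nonzero weight after conditioning:
  (Z=0, Y=0, X=0) weight 1/18
  (Z=1, Y=1, X=0) weight 1/12
  (Z=2, Y=0, X=0) weight 1/15
Group by Z:
  weight(Z=0) = 1/18
  weight(Z=1) = 1/12
  weight(Z=2) = 1/15
Total weight = 1/18 + 1/12 + 1/15 = 37/180
P(Z=0 | obs) = 1/18 / 37/180 = 10/37
P(Z=1 | obs) = 1/12 / 37/180 = 15/37
P(Z=2 | obs) = 1/15 / 37/180 = 12/37

P(Z = 0 | obs) = 10/37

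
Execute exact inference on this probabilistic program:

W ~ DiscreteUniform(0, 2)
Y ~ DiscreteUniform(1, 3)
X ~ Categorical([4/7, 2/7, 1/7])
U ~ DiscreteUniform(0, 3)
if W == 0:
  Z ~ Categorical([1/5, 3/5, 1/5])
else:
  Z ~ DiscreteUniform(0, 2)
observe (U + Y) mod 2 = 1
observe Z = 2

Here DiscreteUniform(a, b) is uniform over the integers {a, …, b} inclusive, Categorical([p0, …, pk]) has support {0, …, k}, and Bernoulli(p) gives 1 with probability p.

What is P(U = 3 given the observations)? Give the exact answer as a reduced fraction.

Enumerate traces; 54 have nonzero weight after conditioning:
  (W=0, Y=1, X=0, U=0, Z=2) weight 1/315
  (W=0, Y=1, X=0, U=2, Z=2) weight 1/315
  (W=0, Y=1, X=1, U=0, Z=2) weight 1/630
  (W=0, Y=1, X=1, U=2, Z=2) weight 1/630
  (W=0, Y=1, X=2, U=0, Z=2) weight 1/1260
  (W=0, Y=1, X=2, U=2, Z=2) weight 1/1260
  (W=0, Y=2, X=0, U=1, Z=2) weight 1/315
  (W=0, Y=2, X=0, U=3, Z=2) weight 1/315
  … 46 more
Group by U:
  weight(U=0) = 13/270
  weight(U=1) = 13/540
  weight(U=2) = 13/270
  weight(U=3) = 13/540
Total weight = 13/270 + 13/540 + 13/270 + 13/540 = 13/90
P(U=0 | obs) = 13/270 / 13/90 = 1/3
P(U=1 | obs) = 13/540 / 13/90 = 1/6
P(U=2 | obs) = 13/270 / 13/90 = 1/3
P(U=3 | obs) = 13/540 / 13/90 = 1/6

P(U = 3 | obs) = 1/6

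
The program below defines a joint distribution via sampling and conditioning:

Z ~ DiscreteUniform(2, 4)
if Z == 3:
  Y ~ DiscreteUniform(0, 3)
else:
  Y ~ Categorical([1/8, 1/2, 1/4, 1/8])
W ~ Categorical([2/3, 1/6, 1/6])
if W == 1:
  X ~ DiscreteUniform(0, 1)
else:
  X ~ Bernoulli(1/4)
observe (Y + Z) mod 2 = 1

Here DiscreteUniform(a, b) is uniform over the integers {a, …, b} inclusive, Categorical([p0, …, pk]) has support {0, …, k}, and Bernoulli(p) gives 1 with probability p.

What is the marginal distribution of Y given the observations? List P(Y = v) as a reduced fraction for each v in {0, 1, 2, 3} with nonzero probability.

Enumerate traces; 36 have nonzero weight after conditioning:
  (Z=2, Y=1, W=0, X=0) weight 1/12
  (Z=2, Y=1, W=0, X=1) weight 1/36
  (Z=2, Y=1, W=1, X=0) weight 1/72
  (Z=2, Y=1, W=1, X=1) weight 1/72
  (Z=2, Y=1, W=2, X=0) weight 1/48
  (Z=2, Y=1, W=2, X=1) weight 1/144
  (Z=2, Y=3, W=0, X=0) weight 1/48
  (Z=2, Y=3, W=0, X=1) weight 1/144
  (Z=3, Y=0, W=0, X=0) weight 1/24
  (Z=3, Y=2, W=0, X=0) weight 1/24
  … 26 more
Group by Y:
  weight(Y=0) = 1/12
  weight(Y=1) = 1/3
  weight(Y=2) = 1/12
  weight(Y=3) = 1/12
Total weight = 1/12 + 1/3 + 1/12 + 1/12 = 7/12
P(Y=0 | obs) = 1/12 / 7/12 = 1/7
P(Y=1 | obs) = 1/3 / 7/12 = 4/7
P(Y=2 | obs) = 1/12 / 7/12 = 1/7
P(Y=3 | obs) = 1/12 / 7/12 = 1/7

P(Y=0) = 1/7, P(Y=1) = 4/7, P(Y=2) = 1/7, P(Y=3) = 1/7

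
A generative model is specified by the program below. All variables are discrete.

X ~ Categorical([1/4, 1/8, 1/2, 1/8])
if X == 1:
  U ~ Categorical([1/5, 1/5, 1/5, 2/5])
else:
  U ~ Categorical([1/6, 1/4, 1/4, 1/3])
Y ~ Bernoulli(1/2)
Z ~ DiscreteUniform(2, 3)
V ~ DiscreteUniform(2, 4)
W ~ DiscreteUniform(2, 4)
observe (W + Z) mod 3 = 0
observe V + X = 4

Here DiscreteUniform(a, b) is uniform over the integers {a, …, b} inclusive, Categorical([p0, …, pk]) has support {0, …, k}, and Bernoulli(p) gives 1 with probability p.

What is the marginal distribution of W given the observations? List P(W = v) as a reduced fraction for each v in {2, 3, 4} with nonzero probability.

P(W=3) = 1/2, P(W=4) = 1/2

Enumerate traces; 48 have nonzero weight after conditioning:
  (X=0, U=0, Y=0, Z=2, V=4, W=4) weight 1/864
  (X=0, U=0, Y=0, Z=3, V=4, W=3) weight 1/864
  (X=0, U=0, Y=1, Z=2, V=4, W=4) weight 1/864
  (X=0, U=0, Y=1, Z=3, V=4, W=3) weight 1/864
  (X=0, U=1, Y=0, Z=2, V=4, W=4) weight 1/576
  (X=0, U=1, Y=0, Z=3, V=4, W=3) weight 1/576
  (X=0, U=1, Y=1, Z=2, V=4, W=4) weight 1/576
  (X=0, U=1, Y=1, Z=3, V=4, W=3) weight 1/576
  … 40 more
Group by W:
  weight(W=3) = 7/144
  weight(W=4) = 7/144
Total weight = 7/144 + 7/144 = 7/72
P(W=3 | obs) = 7/144 / 7/72 = 1/2
P(W=4 | obs) = 7/144 / 7/72 = 1/2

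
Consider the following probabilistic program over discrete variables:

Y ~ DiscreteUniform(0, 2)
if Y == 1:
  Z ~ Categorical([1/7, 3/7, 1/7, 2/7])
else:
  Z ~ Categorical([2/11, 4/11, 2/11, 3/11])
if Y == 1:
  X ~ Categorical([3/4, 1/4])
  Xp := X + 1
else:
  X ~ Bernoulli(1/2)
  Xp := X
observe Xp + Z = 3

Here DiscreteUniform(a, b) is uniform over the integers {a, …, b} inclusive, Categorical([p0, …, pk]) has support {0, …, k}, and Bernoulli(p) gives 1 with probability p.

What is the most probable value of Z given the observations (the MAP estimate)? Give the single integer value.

argmax_v P(Z = v | obs) = 2

Enumerate traces; 6 have nonzero weight after conditioning:
  (Y=0, Z=2, X=1) weight 1/33
  (Y=0, Z=3, X=0) weight 1/22
  (Y=1, Z=1, X=1) weight 1/28
  (Y=1, Z=2, X=0) weight 1/28
  (Y=2, Z=2, X=1) weight 1/33
  (Y=2, Z=3, X=0) weight 1/22
Group by Z:
  weight(Z=1) = 1/28
  weight(Z=2) = 89/924
  weight(Z=3) = 1/11
Total weight = 1/28 + 89/924 + 1/11 = 103/462
P(Z=1 | obs) = 1/28 / 103/462 = 33/206
P(Z=2 | obs) = 89/924 / 103/462 = 89/206
P(Z=3 | obs) = 1/11 / 103/462 = 42/103
argmax = 2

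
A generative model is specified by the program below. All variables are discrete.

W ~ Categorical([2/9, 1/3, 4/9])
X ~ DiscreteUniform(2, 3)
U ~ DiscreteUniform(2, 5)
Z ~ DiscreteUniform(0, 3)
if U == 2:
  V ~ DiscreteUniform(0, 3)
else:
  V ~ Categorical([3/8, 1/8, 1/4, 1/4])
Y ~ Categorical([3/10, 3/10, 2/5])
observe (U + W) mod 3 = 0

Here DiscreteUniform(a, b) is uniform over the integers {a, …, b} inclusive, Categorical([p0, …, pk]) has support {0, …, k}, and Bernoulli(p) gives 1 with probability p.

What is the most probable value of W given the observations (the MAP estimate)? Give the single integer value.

Enumerate traces; 384 have nonzero weight after conditioning:
  (W=0, X=2, U=3, Z=0, V=0, Y=0) weight 1/1280
  (W=0, X=2, U=3, Z=0, V=0, Y=1) weight 1/1280
  (W=0, X=2, U=3, Z=0, V=0, Y=2) weight 1/960
  (W=0, X=2, U=3, Z=0, V=1, Y=0) weight 1/3840
  (W=0, X=2, U=3, Z=0, V=1, Y=1) weight 1/3840
  (W=0, X=2, U=3, Z=0, V=1, Y=2) weight 1/2880
  (W=0, X=2, U=3, Z=0, V=2, Y=0) weight 1/1920
  (W=0, X=2, U=3, Z=0, V=2, Y=1) weight 1/1920
  (W=1, X=2, U=2, Z=0, V=0, Y=0) weight 1/1280
  (W=2, X=2, U=4, Z=0, V=0, Y=0) weight 1/640
  … 374 more
Group by W:
  weight(W=0) = 1/18
  weight(W=1) = 1/6
  weight(W=2) = 1/9
Total weight = 1/18 + 1/6 + 1/9 = 1/3
P(W=0 | obs) = 1/18 / 1/3 = 1/6
P(W=1 | obs) = 1/6 / 1/3 = 1/2
P(W=2 | obs) = 1/9 / 1/3 = 1/3
argmax = 1

argmax_v P(W = v | obs) = 1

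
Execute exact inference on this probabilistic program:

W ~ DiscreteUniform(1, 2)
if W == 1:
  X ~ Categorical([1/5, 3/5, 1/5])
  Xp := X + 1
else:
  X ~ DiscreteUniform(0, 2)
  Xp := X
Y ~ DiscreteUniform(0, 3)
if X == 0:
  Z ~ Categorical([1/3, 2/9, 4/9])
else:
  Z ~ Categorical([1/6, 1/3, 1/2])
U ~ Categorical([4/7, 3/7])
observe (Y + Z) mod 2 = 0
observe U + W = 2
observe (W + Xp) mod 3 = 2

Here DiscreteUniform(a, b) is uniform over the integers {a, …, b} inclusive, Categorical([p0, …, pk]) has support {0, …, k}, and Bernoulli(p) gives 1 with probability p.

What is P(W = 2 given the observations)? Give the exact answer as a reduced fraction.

P(W = 2 | obs) = 20/29

Enumerate traces; 12 have nonzero weight after conditioning:
  (W=1, X=0, Y=0, Z=0, U=1) weight 1/280
  (W=1, X=0, Y=0, Z=2, U=1) weight 1/210
  (W=1, X=0, Y=1, Z=1, U=1) weight 1/420
  (W=1, X=0, Y=2, Z=0, U=1) weight 1/280
  (W=1, X=0, Y=2, Z=2, U=1) weight 1/210
  (W=1, X=0, Y=3, Z=1, U=1) weight 1/420
  (W=2, X=0, Y=0, Z=0, U=0) weight 1/126
  (W=2, X=0, Y=0, Z=2, U=0) weight 2/189
  … 4 more
Group by W:
  weight(W=1) = 3/140
  weight(W=2) = 1/21
Total weight = 3/140 + 1/21 = 29/420
P(W=1 | obs) = 3/140 / 29/420 = 9/29
P(W=2 | obs) = 1/21 / 29/420 = 20/29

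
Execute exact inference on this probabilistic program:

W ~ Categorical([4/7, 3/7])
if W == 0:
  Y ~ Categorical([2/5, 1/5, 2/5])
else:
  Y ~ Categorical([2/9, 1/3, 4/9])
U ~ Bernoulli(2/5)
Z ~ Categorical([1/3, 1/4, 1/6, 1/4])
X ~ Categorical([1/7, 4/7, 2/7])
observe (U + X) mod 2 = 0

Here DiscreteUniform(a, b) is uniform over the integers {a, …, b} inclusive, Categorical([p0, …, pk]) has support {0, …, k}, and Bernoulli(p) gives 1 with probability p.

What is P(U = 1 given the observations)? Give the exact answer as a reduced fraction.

Enumerate traces; 72 have nonzero weight after conditioning:
  (W=0, Y=0, U=0, Z=0, X=0) weight 8/1225
  (W=0, Y=0, U=0, Z=0, X=2) weight 16/1225
  (W=0, Y=0, U=0, Z=1, X=0) weight 6/1225
  (W=0, Y=0, U=0, Z=1, X=2) weight 12/1225
  (W=0, Y=0, U=0, Z=2, X=0) weight 4/1225
  (W=0, Y=0, U=0, Z=2, X=2) weight 8/1225
  (W=0, Y=0, U=0, Z=3, X=0) weight 6/1225
  (W=0, Y=0, U=0, Z=3, X=2) weight 12/1225
  (W=0, Y=0, U=1, Z=0, X=1) weight 64/3675
  … 63 more
Group by U:
  weight(U=0) = 9/35
  weight(U=1) = 8/35
Total weight = 9/35 + 8/35 = 17/35
P(U=0 | obs) = 9/35 / 17/35 = 9/17
P(U=1 | obs) = 8/35 / 17/35 = 8/17

P(U = 1 | obs) = 8/17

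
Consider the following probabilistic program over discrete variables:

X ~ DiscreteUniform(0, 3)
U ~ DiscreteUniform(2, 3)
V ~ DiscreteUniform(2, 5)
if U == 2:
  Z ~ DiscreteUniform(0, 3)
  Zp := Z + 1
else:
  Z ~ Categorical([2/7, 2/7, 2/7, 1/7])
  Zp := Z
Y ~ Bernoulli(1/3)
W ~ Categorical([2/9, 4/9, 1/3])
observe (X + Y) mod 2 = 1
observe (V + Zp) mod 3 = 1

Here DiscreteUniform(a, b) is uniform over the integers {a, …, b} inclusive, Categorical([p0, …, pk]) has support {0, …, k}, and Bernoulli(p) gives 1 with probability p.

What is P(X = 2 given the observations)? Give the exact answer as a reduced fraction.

P(X = 2 | obs) = 1/6

Enumerate traces; 120 have nonzero weight after conditioning:
  (X=0, U=2, V=2, Z=1, Y=1, W=0) weight 1/1728
  (X=0, U=2, V=2, Z=1, Y=1, W=1) weight 1/864
  (X=0, U=2, V=2, Z=1, Y=1, W=2) weight 1/1152
  (X=0, U=2, V=3, Z=0, Y=1, W=0) weight 1/1728
  (X=0, U=2, V=3, Z=0, Y=1, W=1) weight 1/864
  (X=0, U=2, V=3, Z=0, Y=1, W=2) weight 1/1152
  (X=0, U=2, V=3, Z=3, Y=1, W=0) weight 1/1728
  (X=0, U=2, V=3, Z=3, Y=1, W=1) weight 1/864
  (X=1, U=2, V=2, Z=1, Y=0, W=0) weight 1/864
  (X=2, U=2, V=2, Z=1, Y=1, W=0) weight 1/1728
  … 110 more
Group by X:
  weight(X=0) = 71/2688
  weight(X=1) = 71/1344
  weight(X=2) = 71/2688
  weight(X=3) = 71/1344
Total weight = 71/2688 + 71/1344 + 71/2688 + 71/1344 = 71/448
P(X=0 | obs) = 71/2688 / 71/448 = 1/6
P(X=1 | obs) = 71/1344 / 71/448 = 1/3
P(X=2 | obs) = 71/2688 / 71/448 = 1/6
P(X=3 | obs) = 71/1344 / 71/448 = 1/3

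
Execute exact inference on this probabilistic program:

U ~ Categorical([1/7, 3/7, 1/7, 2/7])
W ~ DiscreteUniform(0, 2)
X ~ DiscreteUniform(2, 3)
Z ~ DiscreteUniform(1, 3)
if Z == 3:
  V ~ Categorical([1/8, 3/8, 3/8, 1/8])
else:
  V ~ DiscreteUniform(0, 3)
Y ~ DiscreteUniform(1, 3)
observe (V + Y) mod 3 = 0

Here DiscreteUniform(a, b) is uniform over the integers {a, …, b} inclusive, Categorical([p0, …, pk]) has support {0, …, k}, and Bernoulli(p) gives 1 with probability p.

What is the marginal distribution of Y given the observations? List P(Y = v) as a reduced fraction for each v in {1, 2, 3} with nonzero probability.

P(Y=1) = 7/24, P(Y=2) = 7/24, P(Y=3) = 5/12

Enumerate traces; 288 have nonzero weight after conditioning:
  (U=0, W=0, X=2, Z=1, V=0, Y=3) weight 1/1512
  (U=0, W=0, X=2, Z=1, V=1, Y=2) weight 1/1512
  (U=0, W=0, X=2, Z=1, V=2, Y=1) weight 1/1512
  (U=0, W=0, X=2, Z=1, V=3, Y=3) weight 1/1512
  (U=0, W=0, X=2, Z=2, V=0, Y=3) weight 1/1512
  (U=0, W=0, X=2, Z=2, V=1, Y=2) weight 1/1512
  (U=0, W=0, X=2, Z=2, V=2, Y=1) weight 1/1512
  (U=0, W=0, X=2, Z=2, V=3, Y=3) weight 1/1512
  … 280 more
Group by Y:
  weight(Y=1) = 7/72
  weight(Y=2) = 7/72
  weight(Y=3) = 5/36
Total weight = 7/72 + 7/72 + 5/36 = 1/3
P(Y=1 | obs) = 7/72 / 1/3 = 7/24
P(Y=2 | obs) = 7/72 / 1/3 = 7/24
P(Y=3 | obs) = 5/36 / 1/3 = 5/12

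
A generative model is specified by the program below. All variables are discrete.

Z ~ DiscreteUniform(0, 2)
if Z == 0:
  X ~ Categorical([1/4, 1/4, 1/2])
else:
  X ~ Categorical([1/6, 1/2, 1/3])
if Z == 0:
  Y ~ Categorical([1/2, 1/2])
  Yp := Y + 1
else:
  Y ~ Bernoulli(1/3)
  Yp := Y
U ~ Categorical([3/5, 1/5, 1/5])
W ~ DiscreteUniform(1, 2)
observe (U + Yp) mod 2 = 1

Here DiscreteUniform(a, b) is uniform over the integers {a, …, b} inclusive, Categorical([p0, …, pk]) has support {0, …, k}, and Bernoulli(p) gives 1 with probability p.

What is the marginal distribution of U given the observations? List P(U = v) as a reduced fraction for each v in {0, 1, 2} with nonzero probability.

P(U=0) = 7/13, P(U=1) = 11/39, P(U=2) = 7/39

Enumerate traces; 54 have nonzero weight after conditioning:
  (Z=0, X=0, Y=0, U=0, W=1) weight 1/80
  (Z=0, X=0, Y=0, U=0, W=2) weight 1/80
  (Z=0, X=0, Y=0, U=2, W=1) weight 1/240
  (Z=0, X=0, Y=0, U=2, W=2) weight 1/240
  (Z=0, X=0, Y=1, U=1, W=1) weight 1/240
  (Z=0, X=0, Y=1, U=1, W=2) weight 1/240
  (Z=0, X=1, Y=0, U=0, W=1) weight 1/80
  (Z=0, X=1, Y=0, U=0, W=2) weight 1/80
  … 46 more
Group by U:
  weight(U=0) = 7/30
  weight(U=1) = 11/90
  weight(U=2) = 7/90
Total weight = 7/30 + 11/90 + 7/90 = 13/30
P(U=0 | obs) = 7/30 / 13/30 = 7/13
P(U=1 | obs) = 11/90 / 13/30 = 11/39
P(U=2 | obs) = 7/90 / 13/30 = 7/39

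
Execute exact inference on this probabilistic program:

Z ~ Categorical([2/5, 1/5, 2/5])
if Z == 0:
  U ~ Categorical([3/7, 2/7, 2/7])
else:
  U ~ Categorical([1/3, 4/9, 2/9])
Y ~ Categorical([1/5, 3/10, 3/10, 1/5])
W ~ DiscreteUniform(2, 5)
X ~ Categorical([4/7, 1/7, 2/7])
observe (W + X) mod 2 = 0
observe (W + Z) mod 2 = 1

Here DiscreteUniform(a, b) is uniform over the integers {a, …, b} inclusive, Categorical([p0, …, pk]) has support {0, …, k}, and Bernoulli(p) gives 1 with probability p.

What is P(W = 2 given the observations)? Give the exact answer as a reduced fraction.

P(W = 2 | obs) = 3/10

Enumerate traces; 96 have nonzero weight after conditioning:
  (Z=0, U=0, Y=0, W=3, X=1) weight 3/2450
  (Z=0, U=0, Y=0, W=5, X=1) weight 3/2450
  (Z=0, U=0, Y=1, W=3, X=1) weight 9/4900
  (Z=0, U=0, Y=1, W=5, X=1) weight 9/4900
  (Z=0, U=0, Y=2, W=3, X=1) weight 9/4900
  (Z=0, U=0, Y=2, W=5, X=1) weight 9/4900
  (Z=0, U=0, Y=3, W=3, X=1) weight 3/2450
  (Z=0, U=0, Y=3, W=5, X=1) weight 3/2450
  (Z=1, U=0, Y=0, W=2, X=0) weight 1/525
  (Z=1, U=0, Y=0, W=4, X=0) weight 1/525
  … 86 more
Group by W:
  weight(W=2) = 3/70
  weight(W=3) = 1/35
  weight(W=4) = 3/70
  weight(W=5) = 1/35
Total weight = 3/70 + 1/35 + 3/70 + 1/35 = 1/7
P(W=2 | obs) = 3/70 / 1/7 = 3/10
P(W=3 | obs) = 1/35 / 1/7 = 1/5
P(W=4 | obs) = 3/70 / 1/7 = 3/10
P(W=5 | obs) = 1/35 / 1/7 = 1/5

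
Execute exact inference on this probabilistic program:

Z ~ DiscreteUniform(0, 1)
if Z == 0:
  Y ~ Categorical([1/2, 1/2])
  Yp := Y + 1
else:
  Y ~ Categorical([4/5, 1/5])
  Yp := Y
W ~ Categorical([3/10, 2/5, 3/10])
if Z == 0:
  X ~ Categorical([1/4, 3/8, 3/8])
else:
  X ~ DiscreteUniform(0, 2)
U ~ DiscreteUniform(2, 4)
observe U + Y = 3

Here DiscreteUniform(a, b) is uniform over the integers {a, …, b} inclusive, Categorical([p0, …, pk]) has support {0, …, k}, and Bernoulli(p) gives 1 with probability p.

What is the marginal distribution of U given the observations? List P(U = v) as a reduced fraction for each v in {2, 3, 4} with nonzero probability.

Enumerate traces; 36 have nonzero weight after conditioning:
  (Z=0, Y=0, W=0, X=0, U=3) weight 1/160
  (Z=0, Y=0, W=0, X=1, U=3) weight 3/320
  (Z=0, Y=0, W=0, X=2, U=3) weight 3/320
  (Z=0, Y=0, W=1, X=0, U=3) weight 1/120
  (Z=0, Y=0, W=1, X=1, U=3) weight 1/80
  (Z=0, Y=0, W=1, X=2, U=3) weight 1/80
  (Z=0, Y=0, W=2, X=0, U=3) weight 1/160
  (Z=0, Y=0, W=2, X=1, U=3) weight 3/320
  (Z=0, Y=1, W=0, X=0, U=2) weight 1/160
  … 27 more
Group by U:
  weight(U=2) = 7/60
  weight(U=3) = 13/60
Total weight = 7/60 + 13/60 = 1/3
P(U=2 | obs) = 7/60 / 1/3 = 7/20
P(U=3 | obs) = 13/60 / 1/3 = 13/20

P(U=2) = 7/20, P(U=3) = 13/20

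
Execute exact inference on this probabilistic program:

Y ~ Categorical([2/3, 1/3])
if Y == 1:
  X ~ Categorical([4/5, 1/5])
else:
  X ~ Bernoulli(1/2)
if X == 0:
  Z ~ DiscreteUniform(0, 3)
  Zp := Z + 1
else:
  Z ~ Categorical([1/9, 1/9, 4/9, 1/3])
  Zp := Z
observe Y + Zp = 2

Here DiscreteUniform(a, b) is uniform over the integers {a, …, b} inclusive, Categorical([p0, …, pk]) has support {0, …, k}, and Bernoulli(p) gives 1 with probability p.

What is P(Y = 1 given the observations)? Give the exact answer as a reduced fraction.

P(Y = 1 | obs) = 8/33

Enumerate traces; 4 have nonzero weight after conditioning:
  (Y=0, X=0, Z=1) weight 1/12
  (Y=0, X=1, Z=2) weight 4/27
  (Y=1, X=0, Z=0) weight 1/15
  (Y=1, X=1, Z=1) weight 1/135
Group by Y:
  weight(Y=0) = 25/108
  weight(Y=1) = 2/27
Total weight = 25/108 + 2/27 = 11/36
P(Y=0 | obs) = 25/108 / 11/36 = 25/33
P(Y=1 | obs) = 2/27 / 11/36 = 8/33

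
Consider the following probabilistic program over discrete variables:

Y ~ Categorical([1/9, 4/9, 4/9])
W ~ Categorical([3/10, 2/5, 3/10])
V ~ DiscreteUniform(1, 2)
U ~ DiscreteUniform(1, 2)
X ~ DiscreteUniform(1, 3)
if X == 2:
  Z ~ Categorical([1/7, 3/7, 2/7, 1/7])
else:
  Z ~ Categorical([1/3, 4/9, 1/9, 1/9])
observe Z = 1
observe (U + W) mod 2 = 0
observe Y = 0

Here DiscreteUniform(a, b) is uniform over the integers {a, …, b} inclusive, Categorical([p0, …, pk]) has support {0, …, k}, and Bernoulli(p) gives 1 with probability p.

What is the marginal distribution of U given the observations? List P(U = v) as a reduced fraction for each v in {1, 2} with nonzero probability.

Enumerate traces; 18 have nonzero weight after conditioning:
  (Y=0, W=0, V=1, U=2, X=1, Z=1) weight 1/810
  (Y=0, W=0, V=1, U=2, X=2, Z=1) weight 1/840
  (Y=0, W=0, V=1, U=2, X=3, Z=1) weight 1/810
  (Y=0, W=0, V=2, U=2, X=1, Z=1) weight 1/810
  (Y=0, W=0, V=2, U=2, X=2, Z=1) weight 1/840
  (Y=0, W=0, V=2, U=2, X=3, Z=1) weight 1/810
  (Y=0, W=1, V=1, U=1, X=1, Z=1) weight 2/1215
  (Y=0, W=1, V=1, U=1, X=2, Z=1) weight 1/630
  … 10 more
Group by U:
  weight(U=1) = 83/8505
  weight(U=2) = 83/5670
Total weight = 83/8505 + 83/5670 = 83/3402
P(U=1 | obs) = 83/8505 / 83/3402 = 2/5
P(U=2 | obs) = 83/5670 / 83/3402 = 3/5

P(U=1) = 2/5, P(U=2) = 3/5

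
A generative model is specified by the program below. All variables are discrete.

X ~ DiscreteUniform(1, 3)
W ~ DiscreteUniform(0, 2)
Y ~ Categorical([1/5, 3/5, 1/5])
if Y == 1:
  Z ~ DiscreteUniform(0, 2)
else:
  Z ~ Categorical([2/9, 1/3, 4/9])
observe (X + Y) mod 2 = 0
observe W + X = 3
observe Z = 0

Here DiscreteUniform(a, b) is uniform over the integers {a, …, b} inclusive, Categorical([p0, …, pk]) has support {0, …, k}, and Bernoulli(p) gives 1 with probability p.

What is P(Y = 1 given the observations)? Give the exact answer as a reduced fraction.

Enumerate traces; 4 have nonzero weight after conditioning:
  (X=1, W=2, Y=1, Z=0) weight 1/45
  (X=2, W=1, Y=0, Z=0) weight 2/405
  (X=2, W=1, Y=2, Z=0) weight 2/405
  (X=3, W=0, Y=1, Z=0) weight 1/45
Group by Y:
  weight(Y=0) = 2/405
  weight(Y=1) = 2/45
  weight(Y=2) = 2/405
Total weight = 2/405 + 2/45 + 2/405 = 22/405
P(Y=0 | obs) = 2/405 / 22/405 = 1/11
P(Y=1 | obs) = 2/45 / 22/405 = 9/11
P(Y=2 | obs) = 2/405 / 22/405 = 1/11

P(Y = 1 | obs) = 9/11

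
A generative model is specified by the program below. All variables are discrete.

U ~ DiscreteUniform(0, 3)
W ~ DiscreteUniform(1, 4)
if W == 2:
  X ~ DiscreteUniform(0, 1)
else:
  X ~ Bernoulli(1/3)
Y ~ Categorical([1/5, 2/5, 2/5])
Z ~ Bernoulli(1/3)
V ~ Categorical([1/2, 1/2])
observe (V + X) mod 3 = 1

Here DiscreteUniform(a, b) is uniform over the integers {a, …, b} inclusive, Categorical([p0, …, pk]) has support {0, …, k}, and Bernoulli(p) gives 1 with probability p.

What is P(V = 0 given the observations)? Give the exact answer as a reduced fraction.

Enumerate traces; 192 have nonzero weight after conditioning:
  (U=0, W=1, X=0, Y=0, Z=0, V=1) weight 1/360
  (U=0, W=1, X=0, Y=0, Z=1, V=1) weight 1/720
  (U=0, W=1, X=0, Y=1, Z=0, V=1) weight 1/180
  (U=0, W=1, X=0, Y=1, Z=1, V=1) weight 1/360
  (U=0, W=1, X=0, Y=2, Z=0, V=1) weight 1/180
  (U=0, W=1, X=0, Y=2, Z=1, V=1) weight 1/360
  (U=0, W=1, X=1, Y=0, Z=0, V=0) weight 1/720
  (U=0, W=1, X=1, Y=0, Z=1, V=0) weight 1/1440
  … 184 more
Group by V:
  weight(V=0) = 3/16
  weight(V=1) = 5/16
Total weight = 3/16 + 5/16 = 1/2
P(V=0 | obs) = 3/16 / 1/2 = 3/8
P(V=1 | obs) = 5/16 / 1/2 = 5/8

P(V = 0 | obs) = 3/8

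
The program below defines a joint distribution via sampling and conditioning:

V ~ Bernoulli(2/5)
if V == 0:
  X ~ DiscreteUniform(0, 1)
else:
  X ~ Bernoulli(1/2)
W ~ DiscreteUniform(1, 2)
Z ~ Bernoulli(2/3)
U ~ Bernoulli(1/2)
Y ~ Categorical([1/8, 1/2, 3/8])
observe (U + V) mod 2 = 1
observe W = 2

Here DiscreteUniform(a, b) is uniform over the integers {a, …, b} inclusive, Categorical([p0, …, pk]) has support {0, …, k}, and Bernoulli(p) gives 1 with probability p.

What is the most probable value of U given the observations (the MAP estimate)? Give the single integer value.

Enumerate traces; 24 have nonzero weight after conditioning:
  (V=0, X=0, W=2, Z=0, U=1, Y=0) weight 1/320
  (V=0, X=0, W=2, Z=0, U=1, Y=1) weight 1/80
  (V=0, X=0, W=2, Z=0, U=1, Y=2) weight 3/320
  (V=0, X=0, W=2, Z=1, U=1, Y=0) weight 1/160
  (V=0, X=0, W=2, Z=1, U=1, Y=1) weight 1/40
  (V=0, X=0, W=2, Z=1, U=1, Y=2) weight 3/160
  (V=0, X=1, W=2, Z=0, U=1, Y=0) weight 1/320
  (V=0, X=1, W=2, Z=0, U=1, Y=1) weight 1/80
  (V=1, X=0, W=2, Z=0, U=0, Y=0) weight 1/480
  … 15 more
Group by U:
  weight(U=0) = 1/10
  weight(U=1) = 3/20
Total weight = 1/10 + 3/20 = 1/4
P(U=0 | obs) = 1/10 / 1/4 = 2/5
P(U=1 | obs) = 3/20 / 1/4 = 3/5
argmax = 1

argmax_v P(U = v | obs) = 1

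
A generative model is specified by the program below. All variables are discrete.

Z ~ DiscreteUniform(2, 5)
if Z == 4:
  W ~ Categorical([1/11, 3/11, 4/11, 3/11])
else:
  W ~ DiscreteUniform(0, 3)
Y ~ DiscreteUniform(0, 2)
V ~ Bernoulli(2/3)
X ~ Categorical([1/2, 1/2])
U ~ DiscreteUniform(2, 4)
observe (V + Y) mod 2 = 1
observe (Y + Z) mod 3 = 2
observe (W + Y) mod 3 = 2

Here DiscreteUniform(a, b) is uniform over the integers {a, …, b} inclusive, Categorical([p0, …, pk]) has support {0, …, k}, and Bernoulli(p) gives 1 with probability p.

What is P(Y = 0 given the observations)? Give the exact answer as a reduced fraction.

P(Y = 0 | obs) = 11/25

Enumerate traces; 30 have nonzero weight after conditioning:
  (Z=2, W=2, Y=0, V=1, X=0, U=2) weight 1/432
  (Z=2, W=2, Y=0, V=1, X=0, U=3) weight 1/432
  (Z=2, W=2, Y=0, V=1, X=0, U=4) weight 1/432
  (Z=2, W=2, Y=0, V=1, X=1, U=2) weight 1/432
  (Z=2, W=2, Y=0, V=1, X=1, U=3) weight 1/432
  (Z=2, W=2, Y=0, V=1, X=1, U=4) weight 1/432
  (Z=3, W=0, Y=2, V=1, X=0, U=2) weight 1/432
  (Z=3, W=0, Y=2, V=1, X=0, U=3) weight 1/432
  (Z=4, W=1, Y=1, V=0, X=0, U=2) weight 1/792
  … 21 more
Group by Y:
  weight(Y=0) = 1/36
  weight(Y=1) = 1/132
  weight(Y=2) = 1/36
Total weight = 1/36 + 1/132 + 1/36 = 25/396
P(Y=0 | obs) = 1/36 / 25/396 = 11/25
P(Y=1 | obs) = 1/132 / 25/396 = 3/25
P(Y=2 | obs) = 1/36 / 25/396 = 11/25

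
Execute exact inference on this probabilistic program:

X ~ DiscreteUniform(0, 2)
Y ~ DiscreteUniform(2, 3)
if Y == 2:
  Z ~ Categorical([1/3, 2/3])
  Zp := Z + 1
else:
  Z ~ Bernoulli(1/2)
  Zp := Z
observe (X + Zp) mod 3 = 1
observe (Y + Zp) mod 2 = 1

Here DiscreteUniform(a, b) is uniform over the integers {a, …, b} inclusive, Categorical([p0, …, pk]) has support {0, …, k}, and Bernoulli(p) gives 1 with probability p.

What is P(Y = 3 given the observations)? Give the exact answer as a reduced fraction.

P(Y = 3 | obs) = 3/5

Enumerate traces; 2 have nonzero weight after conditioning:
  (X=0, Y=2, Z=0) weight 1/18
  (X=1, Y=3, Z=0) weight 1/12
Group by Y:
  weight(Y=2) = 1/18
  weight(Y=3) = 1/12
Total weight = 1/18 + 1/12 = 5/36
P(Y=2 | obs) = 1/18 / 5/36 = 2/5
P(Y=3 | obs) = 1/12 / 5/36 = 3/5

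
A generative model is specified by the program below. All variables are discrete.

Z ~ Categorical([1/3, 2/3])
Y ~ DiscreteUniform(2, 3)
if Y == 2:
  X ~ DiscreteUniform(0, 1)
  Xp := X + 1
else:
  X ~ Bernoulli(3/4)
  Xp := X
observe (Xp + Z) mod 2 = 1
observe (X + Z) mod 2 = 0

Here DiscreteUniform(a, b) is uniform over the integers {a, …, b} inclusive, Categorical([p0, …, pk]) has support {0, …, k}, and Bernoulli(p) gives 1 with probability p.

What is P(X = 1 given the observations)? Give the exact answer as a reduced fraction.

Enumerate traces; 2 have nonzero weight after conditioning:
  (Z=0, Y=2, X=0) weight 1/12
  (Z=1, Y=2, X=1) weight 1/6
Group by X:
  weight(X=0) = 1/12
  weight(X=1) = 1/6
Total weight = 1/12 + 1/6 = 1/4
P(X=0 | obs) = 1/12 / 1/4 = 1/3
P(X=1 | obs) = 1/6 / 1/4 = 2/3

P(X = 1 | obs) = 2/3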